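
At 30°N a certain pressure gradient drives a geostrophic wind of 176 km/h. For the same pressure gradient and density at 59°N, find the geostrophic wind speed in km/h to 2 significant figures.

100 km/h

With the same pressure gradient and density, V_g ∝ 1/f ∝ 1/sin φ.
V₂ = V₁ · sin φ₁ / sin φ₂ = 176 × sin 30° / sin 59°
V₂ = 176 × 0.5000/0.8572 = 100 km/h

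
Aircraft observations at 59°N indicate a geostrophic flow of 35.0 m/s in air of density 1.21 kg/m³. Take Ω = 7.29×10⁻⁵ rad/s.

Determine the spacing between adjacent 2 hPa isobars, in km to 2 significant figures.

38 km

Coriolis parameter at 59°N:
f = 2Ω sin φ = 2 × 7.29×10⁻⁵ × sin 59° = 1.25×10⁻⁴ s⁻¹
Geostrophic balance rearranged: |∂P/∂n| = f ρ V_g
|∂P/∂n| = 1.25×10⁻⁴ × 1.21 × 35.0 = 5.29×10⁻³ Pa/m
Isobar spacing: Δn = ΔP/|∂P/∂n| = 200 Pa / 5.29×10⁻³ Pa/m = 37788 m ≈ 38 km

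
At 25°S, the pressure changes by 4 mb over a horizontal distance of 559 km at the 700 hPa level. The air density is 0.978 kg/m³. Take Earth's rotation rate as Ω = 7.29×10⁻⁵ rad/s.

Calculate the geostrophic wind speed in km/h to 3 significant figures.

42.7 km/h

Coriolis parameter at 25°S:
f = 2Ω sin φ = 2 × 7.29×10⁻⁵ × sin 25° = 6.16×10⁻⁵ s⁻¹
Pressure gradient: |∂P/∂n| = 400 Pa / 559000 m = 7.16×10⁻⁴ Pa/m
Geostrophic balance (pressure-gradient force = Coriolis force):
V_g = (1/(fρ)) |∂P/∂n| = 7.16×10⁻⁴ / (6.16×10⁻⁵ × 0.978) = 11.9 m/s
Converting: 11.9 m/s × 3.6 = 42.7 km/h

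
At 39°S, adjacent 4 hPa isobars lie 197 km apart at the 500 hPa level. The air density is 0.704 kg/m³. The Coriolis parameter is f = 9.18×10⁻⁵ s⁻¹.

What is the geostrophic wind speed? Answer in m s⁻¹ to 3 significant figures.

31.4 m s⁻¹

Pressure gradient: |∂P/∂n| = 400 Pa / 197000 m = 2.03×10⁻³ Pa/m
Geostrophic balance (pressure-gradient force = Coriolis force):
V_g = (1/(fρ)) |∂P/∂n| = 2.03×10⁻³ / (9.18×10⁻⁵ × 0.704) = 31.4 m/s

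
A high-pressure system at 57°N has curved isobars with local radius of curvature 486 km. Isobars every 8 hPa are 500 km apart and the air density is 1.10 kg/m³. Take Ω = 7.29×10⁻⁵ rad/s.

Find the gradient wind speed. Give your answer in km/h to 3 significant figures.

59.2 km/h

Coriolis parameter at 57°N:
f = 2Ω sin φ = 2 × 7.29×10⁻⁵ × sin 57° = 1.22×10⁻⁴ s⁻¹
Pressure gradient: |∂P/∂n| = 800 Pa / 500000 m = 1.60×10⁻³ Pa/m
Geostrophic speed: V_g = |∂P/∂n|/(fρ) = 1.60×10⁻³/(1.22×10⁻⁴ × 1.10) = 11.9 m/s
Around a high, pressure-gradient force acts outward with centrifugal, so Coriolis balances both:
fV = (1/ρ)|∂P/∂n| + V²/R  →  V² − fR·V + fR·V_g = 0
With fR = 1.22×10⁻⁴ × 486×10³ m = 59.4 m/s:
V = [fR − √((fR)² − 4 fR V_g)]/2 = [59.4 − √(59.4² − 4×59.4×11.9)]/2 = 16.4 m/s
Supergeostrophic (V > V_g = 11.9 m/s), as expected around a high.
Converting: 16.4 m/s × 3.6 = 59.2 km/h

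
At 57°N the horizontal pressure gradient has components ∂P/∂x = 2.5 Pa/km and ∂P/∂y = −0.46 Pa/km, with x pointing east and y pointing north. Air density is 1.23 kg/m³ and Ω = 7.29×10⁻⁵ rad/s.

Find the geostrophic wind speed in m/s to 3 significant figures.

Coriolis parameter at 57°N:
f = 2Ω sin φ = 2 × 7.29×10⁻⁵ × sin 57° = 1.22×10⁻⁴ s⁻¹
Component geostrophic relations (x east, y north):
u_g = −(1/(fρ)) ∂P/∂y,  v_g = (1/(fρ)) ∂P/∂x
u_g = −(−0.46×10⁻³)/(1.22×10⁻⁴ × 1.23) = 3.06 m/s;  v_g = (2.5×10⁻³)/(1.22×10⁻⁴ × 1.23) = 16.6 m/s
|V_g| = √(u_g² + v_g²) = 16.9 m/s

16.9 m/s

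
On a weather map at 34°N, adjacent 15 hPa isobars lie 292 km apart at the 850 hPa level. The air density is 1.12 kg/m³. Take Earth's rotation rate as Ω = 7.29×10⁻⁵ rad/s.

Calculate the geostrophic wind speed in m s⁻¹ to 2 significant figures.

Coriolis parameter at 34°N:
f = 2Ω sin φ = 2 × 7.29×10⁻⁵ × sin 34° = 8.15×10⁻⁵ s⁻¹
Pressure gradient: |∂P/∂n| = 1500 Pa / 292000 m = 5.14×10⁻³ Pa/m
Geostrophic balance (pressure-gradient force = Coriolis force):
V_g = (1/(fρ)) |∂P/∂n| = 5.14×10⁻³ / (8.15×10⁻⁵ × 1.12) = 56.3 m/s

56 m s⁻¹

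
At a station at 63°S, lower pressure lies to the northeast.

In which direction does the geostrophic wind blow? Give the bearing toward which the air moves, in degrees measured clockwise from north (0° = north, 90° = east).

315°

The pressure-gradient force points toward the northeast (bearing 045°).
Geostrophic balance: in the Southern Hemisphere the Coriolis force deflects motion to the left, so the geostrophic wind blows 90° to the left of the pressure-gradient force (low pressure on the right).
Rotating 045° by 90° counterclockwise gives 315° — the wind blows toward the northwest.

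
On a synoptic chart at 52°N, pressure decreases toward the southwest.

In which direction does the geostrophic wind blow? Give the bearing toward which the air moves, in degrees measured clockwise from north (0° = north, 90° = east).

The pressure-gradient force points toward the southwest (bearing 225°).
Geostrophic balance: in the Northern Hemisphere the Coriolis force deflects motion to the right, so the geostrophic wind blows 90° to the right of the pressure-gradient force (low pressure on the left).
Rotating 225° by 90° clockwise gives 315° — the wind blows toward the northwest.

315°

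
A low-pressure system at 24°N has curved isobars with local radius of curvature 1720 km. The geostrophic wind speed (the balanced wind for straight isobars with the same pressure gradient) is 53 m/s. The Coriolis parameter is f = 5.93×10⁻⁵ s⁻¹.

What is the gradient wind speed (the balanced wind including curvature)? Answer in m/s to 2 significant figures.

Around a low, centrifugal force acts outward with Coriolis, so pressure-gradient force balances both:
(1/ρ)|∂P/∂n| = fV + V²/R  →  V² + fR·V − fR·V_g = 0
With fR = 5.93×10⁻⁵ × 1720×10³ m = 102 m/s:
V = [−fR + √((fR)² + 4 fR V_g)]/2 = [−102 + √(102² + 4×102×53)]/2 = 38.5 m/s
Subgeostrophic (V < V_g = 53 m/s), as expected around a low.

38 m/s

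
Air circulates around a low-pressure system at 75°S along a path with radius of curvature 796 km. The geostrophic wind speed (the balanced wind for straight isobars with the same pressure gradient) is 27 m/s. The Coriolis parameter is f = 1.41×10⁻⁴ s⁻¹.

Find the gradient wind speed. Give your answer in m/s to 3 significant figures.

22.5 m/s

Around a low, centrifugal force acts outward with Coriolis, so pressure-gradient force balances both:
(1/ρ)|∂P/∂n| = fV + V²/R  →  V² + fR·V − fR·V_g = 0
With fR = 1.41×10⁻⁴ × 796×10³ m = 112 m/s:
V = [−fR + √((fR)² + 4 fR V_g)]/2 = [−112 + √(112² + 4×112×27)]/2 = 22.5 m/s
Subgeostrophic (V < V_g = 27 m/s), as expected around a low.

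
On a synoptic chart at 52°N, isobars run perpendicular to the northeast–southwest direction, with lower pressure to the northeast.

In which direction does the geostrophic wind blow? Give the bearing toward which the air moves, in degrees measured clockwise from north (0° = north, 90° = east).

The pressure-gradient force points toward the northeast (bearing 045°).
Geostrophic balance: in the Northern Hemisphere the Coriolis force deflects motion to the right, so the geostrophic wind blows 90° to the right of the pressure-gradient force (low pressure on the left).
Rotating 045° by 90° clockwise gives 135° — the wind blows toward the southeast.

135°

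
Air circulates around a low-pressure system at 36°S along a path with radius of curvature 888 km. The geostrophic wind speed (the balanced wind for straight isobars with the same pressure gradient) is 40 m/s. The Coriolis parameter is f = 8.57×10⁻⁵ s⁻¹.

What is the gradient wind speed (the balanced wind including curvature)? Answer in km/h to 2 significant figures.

Around a low, centrifugal force acts outward with Coriolis, so pressure-gradient force balances both:
(1/ρ)|∂P/∂n| = fV + V²/R  →  V² + fR·V − fR·V_g = 0
With fR = 8.57×10⁻⁵ × 888×10³ m = 76.1 m/s:
V = [−fR + √((fR)² + 4 fR V_g)]/2 = [−76.1 + √(76.1² + 4×76.1×40)]/2 = 29 m/s
Subgeostrophic (V < V_g = 40 m/s), as expected around a low.
Converting: 29 m/s × 3.6 = 100 km/h

100 km/h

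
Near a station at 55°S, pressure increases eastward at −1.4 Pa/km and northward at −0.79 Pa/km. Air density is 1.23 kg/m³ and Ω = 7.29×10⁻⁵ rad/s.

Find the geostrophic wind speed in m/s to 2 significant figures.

Coriolis parameter at 55°S:
f = 2Ω sin φ = 2 × 7.29×10⁻⁵ × sin 55° = 1.19×10⁻⁴ s⁻¹
In the Southern Hemisphere f is negative: f = −1.19×10⁻⁴ s⁻¹.
Component geostrophic relations (x east, y north):
u_g = −(1/(fρ)) ∂P/∂y,  v_g = (1/(fρ)) ∂P/∂x
u_g = −(−0.79×10⁻³)/(−1.19×10⁻⁴ × 1.23) = −5.38 m/s;  v_g = (−1.4×10⁻³)/(−1.19×10⁻⁴ × 1.23) = 9.53 m/s
|V_g| = √(u_g² + v_g²) = 10.9 m/s

11 m/s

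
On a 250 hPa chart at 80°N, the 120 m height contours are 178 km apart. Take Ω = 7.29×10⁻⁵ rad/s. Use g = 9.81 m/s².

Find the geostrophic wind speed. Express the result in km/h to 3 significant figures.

Coriolis parameter at 80°N:
f = 2Ω sin φ = 2 × 7.29×10⁻⁵ × sin 80° = 1.44×10⁻⁴ s⁻¹
Height gradient: |∂Z/∂n| = 120 m / 178000 m = 6.74×10⁻⁴
On a pressure surface, geostrophic balance gives V_g = (g/f)|∂Z/∂n|:
V_g = 9.81 × 6.74×10⁻⁴ / 1.44×10⁻⁴ = 46.1 m/s
Converting: 46.1 m/s × 3.6 = 166 km/h

166 km/h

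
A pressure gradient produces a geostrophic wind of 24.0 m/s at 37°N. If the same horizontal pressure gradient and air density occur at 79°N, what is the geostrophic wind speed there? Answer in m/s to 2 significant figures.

15 m/s

With the same pressure gradient and density, V_g ∝ 1/f ∝ 1/sin φ.
V₂ = V₁ · sin φ₁ / sin φ₂ = 24.0 × sin 37° / sin 79°
V₂ = 24.0 × 0.6018/0.9816 = 15 m/s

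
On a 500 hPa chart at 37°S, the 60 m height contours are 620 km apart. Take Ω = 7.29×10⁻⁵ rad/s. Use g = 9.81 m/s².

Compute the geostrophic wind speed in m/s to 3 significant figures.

Coriolis parameter at 37°S:
f = 2Ω sin φ = 2 × 7.29×10⁻⁵ × sin 37° = 8.77×10⁻⁵ s⁻¹
Height gradient: |∂Z/∂n| = 60 m / 620000 m = 9.68×10⁻⁵
On a pressure surface, geostrophic balance gives V_g = (g/f)|∂Z/∂n|:
V_g = 9.81 × 9.68×10⁻⁵ / 8.77×10⁻⁵ = 10.8 m/s

10.8 m/s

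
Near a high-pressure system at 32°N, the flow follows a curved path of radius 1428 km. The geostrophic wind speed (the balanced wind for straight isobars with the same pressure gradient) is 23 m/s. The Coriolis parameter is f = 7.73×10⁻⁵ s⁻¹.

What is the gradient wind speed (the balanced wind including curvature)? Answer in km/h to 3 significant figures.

Around a high, pressure-gradient force acts outward with centrifugal, so Coriolis balances both:
fV = (1/ρ)|∂P/∂n| + V²/R  →  V² − fR·V + fR·V_g = 0
With fR = 7.73×10⁻⁵ × 1428×10³ m = 110 m/s:
V = [fR − √((fR)² − 4 fR V_g)]/2 = [110 − √(110² − 4×110×23)]/2 = 32.7 m/s
Supergeostrophic (V > V_g = 23 m/s), as expected around a high.
Converting: 32.7 m/s × 3.6 = 118 km/h

118 km/h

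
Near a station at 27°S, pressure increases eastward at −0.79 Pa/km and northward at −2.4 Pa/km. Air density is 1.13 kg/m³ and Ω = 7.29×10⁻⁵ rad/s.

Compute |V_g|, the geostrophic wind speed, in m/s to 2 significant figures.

34 m/s

Coriolis parameter at 27°S:
f = 2Ω sin φ = 2 × 7.29×10⁻⁵ × sin 27° = 6.62×10⁻⁵ s⁻¹
In the Southern Hemisphere f is negative: f = −6.62×10⁻⁵ s⁻¹.
Component geostrophic relations (x east, y north):
u_g = −(1/(fρ)) ∂P/∂y,  v_g = (1/(fρ)) ∂P/∂x
u_g = −(−2.4×10⁻³)/(−6.62×10⁻⁵ × 1.13) = −32.1 m/s;  v_g = (−0.79×10⁻³)/(−6.62×10⁻⁵ × 1.13) = 10.6 m/s
|V_g| = √(u_g² + v_g²) = 33.8 m/s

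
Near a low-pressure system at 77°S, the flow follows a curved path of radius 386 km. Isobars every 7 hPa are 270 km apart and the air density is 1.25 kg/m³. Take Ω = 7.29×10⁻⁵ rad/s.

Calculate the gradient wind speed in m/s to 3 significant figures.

12.0 m/s

Coriolis parameter at 77°S:
f = 2Ω sin φ = 2 × 7.29×10⁻⁵ × sin 77° = 1.42×10⁻⁴ s⁻¹
Pressure gradient: |∂P/∂n| = 700 Pa / 270000 m = 2.59×10⁻³ Pa/m
Geostrophic speed: V_g = |∂P/∂n|/(fρ) = 2.59×10⁻³/(1.42×10⁻⁴ × 1.25) = 14.6 m/s
Around a low, centrifugal force acts outward with Coriolis, so pressure-gradient force balances both:
(1/ρ)|∂P/∂n| = fV + V²/R  →  V² + fR·V − fR·V_g = 0
With fR = 1.42×10⁻⁴ × 386×10³ m = 54.8 m/s:
V = [−fR + √((fR)² + 4 fR V_g)]/2 = [−54.8 + √(54.8² + 4×54.8×14.6)]/2 = 12 m/s
Subgeostrophic (V < V_g = 14.6 m/s), as expected around a low.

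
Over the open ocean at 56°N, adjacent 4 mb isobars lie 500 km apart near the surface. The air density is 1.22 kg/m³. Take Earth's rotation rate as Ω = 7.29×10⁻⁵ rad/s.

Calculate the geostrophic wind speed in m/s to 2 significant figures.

5.4 m/s

Coriolis parameter at 56°N:
f = 2Ω sin φ = 2 × 7.29×10⁻⁵ × sin 56° = 1.21×10⁻⁴ s⁻¹
Pressure gradient: |∂P/∂n| = 400 Pa / 500000 m = 8.00×10⁻⁴ Pa/m
Geostrophic balance (pressure-gradient force = Coriolis force):
V_g = (1/(fρ)) |∂P/∂n| = 8.00×10⁻⁴ / (1.21×10⁻⁴ × 1.22) = 5.42 m/s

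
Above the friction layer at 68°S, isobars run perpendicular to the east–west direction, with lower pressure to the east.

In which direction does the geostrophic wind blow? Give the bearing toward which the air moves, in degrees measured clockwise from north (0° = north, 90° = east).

000°

The pressure-gradient force points toward the east (bearing 090°).
Geostrophic balance: in the Southern Hemisphere the Coriolis force deflects motion to the left, so the geostrophic wind blows 90° to the left of the pressure-gradient force (low pressure on the right).
Rotating 090° by 90° counterclockwise gives 000° — the wind blows toward the north.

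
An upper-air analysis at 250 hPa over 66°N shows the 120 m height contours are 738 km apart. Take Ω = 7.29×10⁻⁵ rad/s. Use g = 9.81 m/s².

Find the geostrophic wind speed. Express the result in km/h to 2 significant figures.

Coriolis parameter at 66°N:
f = 2Ω sin φ = 2 × 7.29×10⁻⁵ × sin 66° = 1.33×10⁻⁴ s⁻¹
Height gradient: |∂Z/∂n| = 120 m / 738000 m = 1.63×10⁻⁴
On a pressure surface, geostrophic balance gives V_g = (g/f)|∂Z/∂n|:
V_g = 9.81 × 1.63×10⁻⁴ / 1.33×10⁻⁴ = 12.0 m/s
Converting: 12.0 m/s × 3.6 = 43 km/h

43 km/h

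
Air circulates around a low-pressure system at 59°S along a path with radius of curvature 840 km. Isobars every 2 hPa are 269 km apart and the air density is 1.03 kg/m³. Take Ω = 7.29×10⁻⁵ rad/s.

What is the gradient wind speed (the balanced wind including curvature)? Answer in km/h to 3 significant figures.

19.8 km/h

Coriolis parameter at 59°S:
f = 2Ω sin φ = 2 × 7.29×10⁻⁵ × sin 59° = 1.25×10⁻⁴ s⁻¹
Pressure gradient: |∂P/∂n| = 200 Pa / 269000 m = 7.43×10⁻⁴ Pa/m
Geostrophic speed: V_g = |∂P/∂n|/(fρ) = 7.43×10⁻⁴/(1.25×10⁻⁴ × 1.03) = 5.78 m/s
Around a low, centrifugal force acts outward with Coriolis, so pressure-gradient force balances both:
(1/ρ)|∂P/∂n| = fV + V²/R  →  V² + fR·V − fR·V_g = 0
With fR = 1.25×10⁻⁴ × 840×10³ m = 105 m/s:
V = [−fR + √((fR)² + 4 fR V_g)]/2 = [−105 + √(105² + 4×105×5.78)]/2 = 5.49 m/s
Subgeostrophic (V < V_g = 5.78 m/s), as expected around a low.
Converting: 5.49 m/s × 3.6 = 19.8 km/h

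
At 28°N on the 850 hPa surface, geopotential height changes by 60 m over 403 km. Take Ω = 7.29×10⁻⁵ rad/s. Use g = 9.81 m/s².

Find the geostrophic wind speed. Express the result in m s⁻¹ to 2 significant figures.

Coriolis parameter at 28°N:
f = 2Ω sin φ = 2 × 7.29×10⁻⁵ × sin 28° = 6.84×10⁻⁵ s⁻¹
Height gradient: |∂Z/∂n| = 60 m / 403000 m = 1.49×10⁻⁴
On a pressure surface, geostrophic balance gives V_g = (g/f)|∂Z/∂n|:
V_g = 9.81 × 1.49×10⁻⁴ / 6.84×10⁻⁵ = 21.3 m/s

21 m s⁻¹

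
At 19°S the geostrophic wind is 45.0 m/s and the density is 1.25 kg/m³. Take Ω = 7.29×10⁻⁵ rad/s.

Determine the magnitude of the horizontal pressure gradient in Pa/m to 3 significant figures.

2.67×10⁻³ Pa/m

Coriolis parameter at 19°S:
f = 2Ω sin φ = 2 × 7.29×10⁻⁵ × sin 19° = 4.75×10⁻⁵ s⁻¹
Geostrophic balance rearranged: |∂P/∂n| = f ρ V_g
|∂P/∂n| = 4.75×10⁻⁵ × 1.25 × 45.0 = 2.67×10⁻³ Pa/m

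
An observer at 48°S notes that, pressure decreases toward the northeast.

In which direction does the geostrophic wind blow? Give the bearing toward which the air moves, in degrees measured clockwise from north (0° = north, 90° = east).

315°

The pressure-gradient force points toward the northeast (bearing 045°).
Geostrophic balance: in the Southern Hemisphere the Coriolis force deflects motion to the left, so the geostrophic wind blows 90° to the left of the pressure-gradient force (low pressure on the right).
Rotating 045° by 90° counterclockwise gives 315° — the wind blows toward the northwest.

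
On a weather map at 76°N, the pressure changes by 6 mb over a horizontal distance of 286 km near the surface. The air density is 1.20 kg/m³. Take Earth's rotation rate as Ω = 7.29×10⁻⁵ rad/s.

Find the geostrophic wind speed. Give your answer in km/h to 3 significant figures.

Coriolis parameter at 76°N:
f = 2Ω sin φ = 2 × 7.29×10⁻⁵ × sin 76° = 1.41×10⁻⁴ s⁻¹
Pressure gradient: |∂P/∂n| = 600 Pa / 286000 m = 2.10×10⁻³ Pa/m
Geostrophic balance (pressure-gradient force = Coriolis force):
V_g = (1/(fρ)) |∂P/∂n| = 2.10×10⁻³ / (1.41×10⁻⁴ × 1.20) = 12.4 m/s
Converting: 12.4 m/s × 3.6 = 44.5 km/h

44.5 km/h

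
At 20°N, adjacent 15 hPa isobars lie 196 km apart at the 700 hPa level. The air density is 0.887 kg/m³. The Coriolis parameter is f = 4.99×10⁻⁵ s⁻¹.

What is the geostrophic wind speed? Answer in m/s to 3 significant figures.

Pressure gradient: |∂P/∂n| = 1500 Pa / 196000 m = 7.65×10⁻³ Pa/m
Geostrophic balance (pressure-gradient force = Coriolis force):
V_g = (1/(fρ)) |∂P/∂n| = 7.65×10⁻³ / (4.99×10⁻⁵ × 0.887) = 173 m/s

173 m/s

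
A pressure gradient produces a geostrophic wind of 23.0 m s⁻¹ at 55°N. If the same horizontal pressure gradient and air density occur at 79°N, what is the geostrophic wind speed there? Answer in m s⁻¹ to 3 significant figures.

With the same pressure gradient and density, V_g ∝ 1/f ∝ 1/sin φ.
V₂ = V₁ · sin φ₁ / sin φ₂ = 23.0 × sin 55° / sin 79°
V₂ = 23.0 × 0.8192/0.9816 = 19.2 m s⁻¹

19.2 m s⁻¹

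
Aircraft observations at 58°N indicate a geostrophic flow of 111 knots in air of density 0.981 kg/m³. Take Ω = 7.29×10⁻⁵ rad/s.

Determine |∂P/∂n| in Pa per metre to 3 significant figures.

6.93×10⁻³ Pa/m

Coriolis parameter at 58°N:
f = 2Ω sin φ = 2 × 7.29×10⁻⁵ × sin 58° = 1.24×10⁻⁴ s⁻¹
Wind speed in SI: 111 knots = 57.1 m/s
Geostrophic balance rearranged: |∂P/∂n| = f ρ V_g
|∂P/∂n| = 1.24×10⁻⁴ × 0.981 × 57.1 = 6.93×10⁻³ Pa/m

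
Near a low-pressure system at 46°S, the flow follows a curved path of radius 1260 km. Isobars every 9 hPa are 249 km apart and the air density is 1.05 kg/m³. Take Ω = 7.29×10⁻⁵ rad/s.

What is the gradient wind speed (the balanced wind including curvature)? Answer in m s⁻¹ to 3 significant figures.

Coriolis parameter at 46°S:
f = 2Ω sin φ = 2 × 7.29×10⁻⁵ × sin 46° = 1.05×10⁻⁴ s⁻¹
Pressure gradient: |∂P/∂n| = 900 Pa / 249000 m = 3.61×10⁻³ Pa/m
Geostrophic speed: V_g = |∂P/∂n|/(fρ) = 3.61×10⁻³/(1.05×10⁻⁴ × 1.05) = 32.8 m/s
Around a low, centrifugal force acts outward with Coriolis, so pressure-gradient force balances both:
(1/ρ)|∂P/∂n| = fV + V²/R  →  V² + fR·V − fR·V_g = 0
With fR = 1.05×10⁻⁴ × 1260×10³ m = 132 m/s:
V = [−fR + √((fR)² + 4 fR V_g)]/2 = [−132 + √(132² + 4×132×32.8)]/2 = 27.2 m/s
Subgeostrophic (V < V_g = 32.8 m/s), as expected around a low.

27.2 m s⁻¹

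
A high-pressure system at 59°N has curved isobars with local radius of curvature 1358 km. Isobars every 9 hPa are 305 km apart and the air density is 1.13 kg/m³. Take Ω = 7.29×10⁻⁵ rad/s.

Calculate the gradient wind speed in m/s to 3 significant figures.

24.4 m/s

Coriolis parameter at 59°N:
f = 2Ω sin φ = 2 × 7.29×10⁻⁵ × sin 59° = 1.25×10⁻⁴ s⁻¹
Pressure gradient: |∂P/∂n| = 900 Pa / 305000 m = 2.95×10⁻³ Pa/m
Geostrophic speed: V_g = |∂P/∂n|/(fρ) = 2.95×10⁻³/(1.25×10⁻⁴ × 1.13) = 20.9 m/s
Around a high, pressure-gradient force acts outward with centrifugal, so Coriolis balances both:
fV = (1/ρ)|∂P/∂n| + V²/R  →  V² − fR·V + fR·V_g = 0
With fR = 1.25×10⁻⁴ × 1358×10³ m = 170 m/s:
V = [fR − √((fR)² − 4 fR V_g)]/2 = [170 − √(170² − 4×170×20.9)]/2 = 24.4 m/s
Supergeostrophic (V > V_g = 20.9 m/s), as expected around a high.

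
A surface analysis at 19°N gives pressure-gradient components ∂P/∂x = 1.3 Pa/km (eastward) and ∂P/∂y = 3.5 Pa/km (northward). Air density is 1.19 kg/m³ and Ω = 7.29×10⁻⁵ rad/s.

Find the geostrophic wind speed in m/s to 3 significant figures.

Coriolis parameter at 19°N:
f = 2Ω sin φ = 2 × 7.29×10⁻⁵ × sin 19° = 4.75×10⁻⁵ s⁻¹
Component geostrophic relations (x east, y north):
u_g = −(1/(fρ)) ∂P/∂y,  v_g = (1/(fρ)) ∂P/∂x
u_g = −(3.5×10⁻³)/(4.75×10⁻⁵ × 1.19) = −62.0 m/s;  v_g = (1.3×10⁻³)/(4.75×10⁻⁵ × 1.19) = 23.0 m/s
|V_g| = √(u_g² + v_g²) = 66.1 m/s

66.1 m/s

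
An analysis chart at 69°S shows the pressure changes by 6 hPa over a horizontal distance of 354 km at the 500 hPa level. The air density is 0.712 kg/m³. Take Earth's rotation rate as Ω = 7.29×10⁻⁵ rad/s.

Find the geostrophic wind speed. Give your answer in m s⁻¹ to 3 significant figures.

17.5 m s⁻¹

Coriolis parameter at 69°S:
f = 2Ω sin φ = 2 × 7.29×10⁻⁵ × sin 69° = 1.36×10⁻⁴ s⁻¹
Pressure gradient: |∂P/∂n| = 600 Pa / 354000 m = 1.69×10⁻³ Pa/m
Geostrophic balance (pressure-gradient force = Coriolis force):
V_g = (1/(fρ)) |∂P/∂n| = 1.69×10⁻³ / (1.36×10⁻⁴ × 0.712) = 17.5 m/s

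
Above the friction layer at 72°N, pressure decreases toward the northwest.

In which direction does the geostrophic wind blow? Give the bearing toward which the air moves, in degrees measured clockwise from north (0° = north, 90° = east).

The pressure-gradient force points toward the northwest (bearing 315°).
Geostrophic balance: in the Northern Hemisphere the Coriolis force deflects motion to the right, so the geostrophic wind blows 90° to the right of the pressure-gradient force (low pressure on the left).
Rotating 315° by 90° clockwise gives 045° — the wind blows toward the northeast.

045°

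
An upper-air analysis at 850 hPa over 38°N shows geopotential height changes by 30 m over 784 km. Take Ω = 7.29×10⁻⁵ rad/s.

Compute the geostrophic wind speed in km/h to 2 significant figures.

Coriolis parameter at 38°N:
f = 2Ω sin φ = 2 × 7.29×10⁻⁵ × sin 38° = 8.98×10⁻⁵ s⁻¹
Height gradient: |∂Z/∂n| = 30 m / 784000 m = 3.83×10⁻⁵
On a pressure surface, geostrophic balance gives V_g = (g/f)|∂Z/∂n|:
V_g = 9.81 × 3.83×10⁻⁵ / 8.98×10⁻⁵ = 4.18 m/s
Converting: 4.18 m/s × 3.6 = 15 km/h

15 km/h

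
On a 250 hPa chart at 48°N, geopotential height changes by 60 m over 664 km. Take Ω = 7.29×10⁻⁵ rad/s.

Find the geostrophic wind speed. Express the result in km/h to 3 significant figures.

29.5 km/h

Coriolis parameter at 48°N:
f = 2Ω sin φ = 2 × 7.29×10⁻⁵ × sin 48° = 1.08×10⁻⁴ s⁻¹
Height gradient: |∂Z/∂n| = 60 m / 664000 m = 9.04×10⁻⁵
On a pressure surface, geostrophic balance gives V_g = (g/f)|∂Z/∂n|:
V_g = 9.81 × 9.04×10⁻⁵ / 1.08×10⁻⁴ = 8.18 m/s
Converting: 8.18 m/s × 3.6 = 29.5 km/h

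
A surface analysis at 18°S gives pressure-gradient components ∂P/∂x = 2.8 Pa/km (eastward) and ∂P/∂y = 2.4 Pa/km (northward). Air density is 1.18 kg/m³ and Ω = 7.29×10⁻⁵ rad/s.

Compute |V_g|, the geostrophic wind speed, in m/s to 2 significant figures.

69 m/s

Coriolis parameter at 18°S:
f = 2Ω sin φ = 2 × 7.29×10⁻⁵ × sin 18° = 4.51×10⁻⁵ s⁻¹
In the Southern Hemisphere f is negative: f = −4.51×10⁻⁵ s⁻¹.
Component geostrophic relations (x east, y north):
u_g = −(1/(fρ)) ∂P/∂y,  v_g = (1/(fρ)) ∂P/∂x
u_g = −(2.4×10⁻³)/(−4.51×10⁻⁵ × 1.18) = 45.1 m/s;  v_g = (2.8×10⁻³)/(−4.51×10⁻⁵ × 1.18) = −52.7 m/s
|V_g| = √(u_g² + v_g²) = 69.4 m/s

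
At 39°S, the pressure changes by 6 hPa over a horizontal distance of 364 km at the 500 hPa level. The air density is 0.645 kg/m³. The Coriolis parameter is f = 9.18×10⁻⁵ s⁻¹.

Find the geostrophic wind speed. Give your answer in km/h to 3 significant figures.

Pressure gradient: |∂P/∂n| = 600 Pa / 364000 m = 1.65×10⁻³ Pa/m
Geostrophic balance (pressure-gradient force = Coriolis force):
V_g = (1/(fρ)) |∂P/∂n| = 1.65×10⁻³ / (9.18×10⁻⁵ × 0.645) = 27.8 m/s
Converting: 27.8 m/s × 3.6 = 100 km/h

100 km/h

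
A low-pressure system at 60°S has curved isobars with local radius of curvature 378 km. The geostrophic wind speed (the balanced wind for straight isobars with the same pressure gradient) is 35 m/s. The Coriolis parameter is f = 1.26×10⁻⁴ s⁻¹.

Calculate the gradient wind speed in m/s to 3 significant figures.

23.5 m/s

Around a low, centrifugal force acts outward with Coriolis, so pressure-gradient force balances both:
(1/ρ)|∂P/∂n| = fV + V²/R  →  V² + fR·V − fR·V_g = 0
With fR = 1.26×10⁻⁴ × 378×10³ m = 47.6 m/s:
V = [−fR + √((fR)² + 4 fR V_g)]/2 = [−47.6 + √(47.6² + 4×47.6×35)]/2 = 23.5 m/s
Subgeostrophic (V < V_g = 35 m/s), as expected around a low.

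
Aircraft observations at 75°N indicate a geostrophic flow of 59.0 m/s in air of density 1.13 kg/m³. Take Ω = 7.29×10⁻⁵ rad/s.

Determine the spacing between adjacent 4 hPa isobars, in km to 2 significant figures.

43 km

Coriolis parameter at 75°N:
f = 2Ω sin φ = 2 × 7.29×10⁻⁵ × sin 75° = 1.41×10⁻⁴ s⁻¹
Geostrophic balance rearranged: |∂P/∂n| = f ρ V_g
|∂P/∂n| = 1.41×10⁻⁴ × 1.13 × 59.0 = 9.39×10⁻³ Pa/m
Isobar spacing: Δn = ΔP/|∂P/∂n| = 400 Pa / 9.39×10⁻³ Pa/m = 42602 m ≈ 43 km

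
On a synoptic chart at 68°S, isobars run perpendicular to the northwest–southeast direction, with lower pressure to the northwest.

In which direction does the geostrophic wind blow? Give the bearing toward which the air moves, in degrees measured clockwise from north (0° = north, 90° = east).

The pressure-gradient force points toward the northwest (bearing 315°).
Geostrophic balance: in the Southern Hemisphere the Coriolis force deflects motion to the left, so the geostrophic wind blows 90° to the left of the pressure-gradient force (low pressure on the right).
Rotating 315° by 90° counterclockwise gives 225° — the wind blows toward the southwest.

225°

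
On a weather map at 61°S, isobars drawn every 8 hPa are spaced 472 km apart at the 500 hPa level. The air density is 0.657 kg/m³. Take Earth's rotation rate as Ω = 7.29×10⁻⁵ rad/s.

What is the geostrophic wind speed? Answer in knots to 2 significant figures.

39 knots

Coriolis parameter at 61°S:
f = 2Ω sin φ = 2 × 7.29×10⁻⁵ × sin 61° = 1.28×10⁻⁴ s⁻¹
Pressure gradient: |∂P/∂n| = 800 Pa / 472000 m = 1.69×10⁻³ Pa/m
Geostrophic balance (pressure-gradient force = Coriolis force):
V_g = (1/(fρ)) |∂P/∂n| = 1.69×10⁻³ / (1.28×10⁻⁴ × 0.657) = 20.2 m/s
Converting: 20.2 m/s × 1.944 = 39 knots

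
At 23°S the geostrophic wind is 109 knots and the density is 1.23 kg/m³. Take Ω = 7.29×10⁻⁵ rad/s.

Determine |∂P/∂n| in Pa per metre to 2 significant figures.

Coriolis parameter at 23°S:
f = 2Ω sin φ = 2 × 7.29×10⁻⁵ × sin 23° = 5.70×10⁻⁵ s⁻¹
Wind speed in SI: 109 knots = 56.1 m/s
Geostrophic balance rearranged: |∂P/∂n| = f ρ V_g
|∂P/∂n| = 5.70×10⁻⁵ × 1.23 × 56.1 = 3.93×10⁻³ Pa/m

3.9×10⁻³ Pa/m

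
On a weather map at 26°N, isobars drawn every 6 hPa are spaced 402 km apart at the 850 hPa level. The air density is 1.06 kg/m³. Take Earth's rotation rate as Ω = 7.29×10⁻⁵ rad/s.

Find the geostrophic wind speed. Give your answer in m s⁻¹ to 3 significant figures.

Coriolis parameter at 26°N:
f = 2Ω sin φ = 2 × 7.29×10⁻⁵ × sin 26° = 6.39×10⁻⁵ s⁻¹
Pressure gradient: |∂P/∂n| = 600 Pa / 402000 m = 1.49×10⁻³ Pa/m
Geostrophic balance (pressure-gradient force = Coriolis force):
V_g = (1/(fρ)) |∂P/∂n| = 1.49×10⁻³ / (6.39×10⁻⁵ × 1.06) = 22.0 m/s

22.0 m s⁻¹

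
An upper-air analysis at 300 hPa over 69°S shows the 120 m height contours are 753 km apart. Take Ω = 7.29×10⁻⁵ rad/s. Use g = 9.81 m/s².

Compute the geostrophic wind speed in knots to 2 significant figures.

22 knots

Coriolis parameter at 69°S:
f = 2Ω sin φ = 2 × 7.29×10⁻⁵ × sin 69° = 1.36×10⁻⁴ s⁻¹
Height gradient: |∂Z/∂n| = 120 m / 753000 m = 1.59×10⁻⁴
On a pressure surface, geostrophic balance gives V_g = (g/f)|∂Z/∂n|:
V_g = 9.81 × 1.59×10⁻⁴ / 1.36×10⁻⁴ = 11.5 m/s
Converting: 11.5 m/s × 1.944 = 22 knots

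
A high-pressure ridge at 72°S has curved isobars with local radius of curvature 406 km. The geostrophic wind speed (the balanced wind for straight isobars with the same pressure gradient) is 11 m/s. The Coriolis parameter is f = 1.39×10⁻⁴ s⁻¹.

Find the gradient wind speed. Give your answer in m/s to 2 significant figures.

Around a high, pressure-gradient force acts outward with centrifugal, so Coriolis balances both:
fV = (1/ρ)|∂P/∂n| + V²/R  →  V² − fR·V + fR·V_g = 0
With fR = 1.39×10⁻⁴ × 406×10³ m = 56.4 m/s:
V = [fR − √((fR)² − 4 fR V_g)]/2 = [56.4 − √(56.4² − 4×56.4×11)]/2 = 15 m/s
Supergeostrophic (V > V_g = 11 m/s), as expected around a high.

15 m/s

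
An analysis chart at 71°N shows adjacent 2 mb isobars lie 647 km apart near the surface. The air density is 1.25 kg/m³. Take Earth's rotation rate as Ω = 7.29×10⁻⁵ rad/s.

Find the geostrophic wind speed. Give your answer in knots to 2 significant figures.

3.5 knots

Coriolis parameter at 71°N:
f = 2Ω sin φ = 2 × 7.29×10⁻⁵ × sin 71° = 1.38×10⁻⁴ s⁻¹
Pressure gradient: |∂P/∂n| = 200 Pa / 647000 m = 3.09×10⁻⁴ Pa/m
Geostrophic balance (pressure-gradient force = Coriolis force):
V_g = (1/(fρ)) |∂P/∂n| = 3.09×10⁻⁴ / (1.38×10⁻⁴ × 1.25) = 1.79 m/s
Converting: 1.79 m/s × 1.944 = 3.5 knots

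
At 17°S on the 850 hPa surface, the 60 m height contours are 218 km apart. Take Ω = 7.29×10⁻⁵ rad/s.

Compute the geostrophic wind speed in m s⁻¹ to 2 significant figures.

63 m s⁻¹

Coriolis parameter at 17°S:
f = 2Ω sin φ = 2 × 7.29×10⁻⁵ × sin 17° = 4.26×10⁻⁵ s⁻¹
Height gradient: |∂Z/∂n| = 60 m / 218000 m = 2.75×10⁻⁴
On a pressure surface, geostrophic balance gives V_g = (g/f)|∂Z/∂n|:
V_g = 9.81 × 2.75×10⁻⁴ / 4.26×10⁻⁵ = 63.3 m/s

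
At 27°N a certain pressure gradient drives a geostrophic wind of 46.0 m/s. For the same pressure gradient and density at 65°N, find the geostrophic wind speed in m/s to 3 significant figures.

With the same pressure gradient and density, V_g ∝ 1/f ∝ 1/sin φ.
V₂ = V₁ · sin φ₁ / sin φ₂ = 46.0 × sin 27° / sin 65°
V₂ = 46.0 × 0.4540/0.9063 = 23.0 m/s

23.0 m/s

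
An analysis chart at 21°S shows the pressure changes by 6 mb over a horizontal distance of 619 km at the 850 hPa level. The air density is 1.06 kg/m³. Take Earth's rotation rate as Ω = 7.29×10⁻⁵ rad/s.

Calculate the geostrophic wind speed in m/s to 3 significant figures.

Coriolis parameter at 21°S:
f = 2Ω sin φ = 2 × 7.29×10⁻⁵ × sin 21° = 5.23×10⁻⁵ s⁻¹
Pressure gradient: |∂P/∂n| = 600 Pa / 619000 m = 9.69×10⁻⁴ Pa/m
Geostrophic balance (pressure-gradient force = Coriolis force):
V_g = (1/(fρ)) |∂P/∂n| = 9.69×10⁻⁴ / (5.23×10⁻⁵ × 1.06) = 17.5 m/s

17.5 m/s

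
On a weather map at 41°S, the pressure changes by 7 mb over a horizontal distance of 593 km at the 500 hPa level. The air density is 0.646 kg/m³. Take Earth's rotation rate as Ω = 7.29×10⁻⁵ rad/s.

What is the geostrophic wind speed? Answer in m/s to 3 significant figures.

19.1 m/s

Coriolis parameter at 41°S:
f = 2Ω sin φ = 2 × 7.29×10⁻⁵ × sin 41° = 9.57×10⁻⁵ s⁻¹
Pressure gradient: |∂P/∂n| = 700 Pa / 593000 m = 1.18×10⁻³ Pa/m
Geostrophic balance (pressure-gradient force = Coriolis force):
V_g = (1/(fρ)) |∂P/∂n| = 1.18×10⁻³ / (9.57×10⁻⁵ × 0.646) = 19.1 m/s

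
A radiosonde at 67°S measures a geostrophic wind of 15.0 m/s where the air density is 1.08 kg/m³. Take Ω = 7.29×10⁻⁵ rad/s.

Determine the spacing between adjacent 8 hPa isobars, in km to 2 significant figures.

370 km

Coriolis parameter at 67°S:
f = 2Ω sin φ = 2 × 7.29×10⁻⁵ × sin 67° = 1.34×10⁻⁴ s⁻¹
Geostrophic balance rearranged: |∂P/∂n| = f ρ V_g
|∂P/∂n| = 1.34×10⁻⁴ × 1.08 × 15.0 = 2.17×10⁻³ Pa/m
Isobar spacing: Δn = ΔP/|∂P/∂n| = 800 Pa / 2.17×10⁻³ Pa/m = 367952 m ≈ 370 km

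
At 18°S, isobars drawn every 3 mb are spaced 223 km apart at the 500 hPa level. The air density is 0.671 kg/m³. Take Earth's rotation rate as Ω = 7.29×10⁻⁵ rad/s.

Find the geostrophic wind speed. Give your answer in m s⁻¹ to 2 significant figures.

44 m s⁻¹

Coriolis parameter at 18°S:
f = 2Ω sin φ = 2 × 7.29×10⁻⁵ × sin 18° = 4.51×10⁻⁵ s⁻¹
Pressure gradient: |∂P/∂n| = 300 Pa / 223000 m = 1.35×10⁻³ Pa/m
Geostrophic balance (pressure-gradient force = Coriolis force):
V_g = (1/(fρ)) |∂P/∂n| = 1.35×10⁻³ / (4.51×10⁻⁵ × 0.671) = 44.5 m/s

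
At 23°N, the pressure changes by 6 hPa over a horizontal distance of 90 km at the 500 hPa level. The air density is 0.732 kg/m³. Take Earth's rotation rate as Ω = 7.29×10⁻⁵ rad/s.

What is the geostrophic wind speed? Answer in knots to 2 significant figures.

310 knots

Coriolis parameter at 23°N:
f = 2Ω sin φ = 2 × 7.29×10⁻⁵ × sin 23° = 5.70×10⁻⁵ s⁻¹
Pressure gradient: |∂P/∂n| = 600 Pa / 90000 m = 6.67×10⁻³ Pa/m
Geostrophic balance (pressure-gradient force = Coriolis force):
V_g = (1/(fρ)) |∂P/∂n| = 6.67×10⁻³ / (5.70×10⁻⁵ × 0.732) = 160 m/s
Converting: 160 m/s × 1.944 = 310 knots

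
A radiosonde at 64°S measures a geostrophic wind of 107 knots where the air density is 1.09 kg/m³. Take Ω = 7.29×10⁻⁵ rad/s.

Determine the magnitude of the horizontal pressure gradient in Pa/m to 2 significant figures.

7.9×10⁻³ Pa/m

Coriolis parameter at 64°S:
f = 2Ω sin φ = 2 × 7.29×10⁻⁵ × sin 64° = 1.31×10⁻⁴ s⁻¹
Wind speed in SI: 107 knots = 55.0 m/s
Geostrophic balance rearranged: |∂P/∂n| = f ρ V_g
|∂P/∂n| = 1.31×10⁻⁴ × 1.09 × 55.0 = 7.86×10⁻³ Pa/m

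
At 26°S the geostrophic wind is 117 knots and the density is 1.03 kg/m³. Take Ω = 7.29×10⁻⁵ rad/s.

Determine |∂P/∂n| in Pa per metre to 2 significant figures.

4.0×10⁻³ Pa/m

Coriolis parameter at 26°S:
f = 2Ω sin φ = 2 × 7.29×10⁻⁵ × sin 26° = 6.39×10⁻⁵ s⁻¹
Wind speed in SI: 117 knots = 60.2 m/s
Geostrophic balance rearranged: |∂P/∂n| = f ρ V_g
|∂P/∂n| = 6.39×10⁻⁵ × 1.03 × 60.2 = 3.96×10⁻³ Pa/m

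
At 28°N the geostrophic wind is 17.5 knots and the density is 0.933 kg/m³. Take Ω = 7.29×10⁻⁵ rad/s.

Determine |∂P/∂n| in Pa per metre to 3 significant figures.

5.75×10⁻⁴ Pa/m

Coriolis parameter at 28°N:
f = 2Ω sin φ = 2 × 7.29×10⁻⁵ × sin 28° = 6.84×10⁻⁵ s⁻¹
Wind speed in SI: 17.5 knots = 9.00 m/s
Geostrophic balance rearranged: |∂P/∂n| = f ρ V_g
|∂P/∂n| = 6.84×10⁻⁵ × 0.933 × 9.00 = 5.75×10⁻⁴ Pa/m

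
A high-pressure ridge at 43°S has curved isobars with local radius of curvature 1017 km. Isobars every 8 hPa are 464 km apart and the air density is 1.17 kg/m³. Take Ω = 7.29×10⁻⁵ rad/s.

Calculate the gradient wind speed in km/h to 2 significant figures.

65 km/h

Coriolis parameter at 43°S:
f = 2Ω sin φ = 2 × 7.29×10⁻⁵ × sin 43° = 9.94×10⁻⁵ s⁻¹
Pressure gradient: |∂P/∂n| = 800 Pa / 464000 m = 1.72×10⁻³ Pa/m
Geostrophic speed: V_g = |∂P/∂n|/(fρ) = 1.72×10⁻³/(9.94×10⁻⁵ × 1.17) = 14.8 m/s
Around a high, pressure-gradient force acts outward with centrifugal, so Coriolis balances both:
fV = (1/ρ)|∂P/∂n| + V²/R  →  V² − fR·V + fR·V_g = 0
With fR = 9.94×10⁻⁵ × 1017×10³ m = 101 m/s:
V = [fR − √((fR)² − 4 fR V_g)]/2 = [101 − √(101² − 4×101×14.8)]/2 = 18 m/s
Supergeostrophic (V > V_g = 14.8 m/s), as expected around a high.
Converting: 18 m/s × 3.6 = 65 km/h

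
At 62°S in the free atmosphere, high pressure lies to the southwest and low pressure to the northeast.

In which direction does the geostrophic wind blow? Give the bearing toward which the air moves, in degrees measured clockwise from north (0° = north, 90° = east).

315°

The pressure-gradient force points toward the northeast (bearing 045°).
Geostrophic balance: in the Southern Hemisphere the Coriolis force deflects motion to the left, so the geostrophic wind blows 90° to the left of the pressure-gradient force (low pressure on the right).
Rotating 045° by 90° counterclockwise gives 315° — the wind blows toward the northwest.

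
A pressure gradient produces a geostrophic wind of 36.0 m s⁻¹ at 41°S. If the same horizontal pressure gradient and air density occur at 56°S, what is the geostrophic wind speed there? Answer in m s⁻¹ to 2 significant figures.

28 m s⁻¹

With the same pressure gradient and density, V_g ∝ 1/f ∝ 1/sin φ.
V₂ = V₁ · sin φ₁ / sin φ₂ = 36.0 × sin 41° / sin 56°
V₂ = 36.0 × 0.6561/0.8290 = 28 m s⁻¹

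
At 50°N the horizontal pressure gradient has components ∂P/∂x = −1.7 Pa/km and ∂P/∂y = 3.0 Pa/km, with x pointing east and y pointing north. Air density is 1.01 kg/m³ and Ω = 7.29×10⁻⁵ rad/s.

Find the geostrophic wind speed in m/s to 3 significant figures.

Coriolis parameter at 50°N:
f = 2Ω sin φ = 2 × 7.29×10⁻⁵ × sin 50° = 1.12×10⁻⁴ s⁻¹
Component geostrophic relations (x east, y north):
u_g = −(1/(fρ)) ∂P/∂y,  v_g = (1/(fρ)) ∂P/∂x
u_g = −(3.0×10⁻³)/(1.12×10⁻⁴ × 1.01) = −26.6 m/s;  v_g = (−1.7×10⁻³)/(1.12×10⁻⁴ × 1.01) = −15.1 m/s
|V_g| = √(u_g² + v_g²) = 30.6 m/s

30.6 m/s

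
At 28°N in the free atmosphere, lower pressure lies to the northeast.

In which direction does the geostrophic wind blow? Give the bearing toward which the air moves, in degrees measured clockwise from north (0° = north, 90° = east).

135°

The pressure-gradient force points toward the northeast (bearing 045°).
Geostrophic balance: in the Northern Hemisphere the Coriolis force deflects motion to the right, so the geostrophic wind blows 90° to the right of the pressure-gradient force (low pressure on the left).
Rotating 045° by 90° clockwise gives 135° — the wind blows toward the southeast.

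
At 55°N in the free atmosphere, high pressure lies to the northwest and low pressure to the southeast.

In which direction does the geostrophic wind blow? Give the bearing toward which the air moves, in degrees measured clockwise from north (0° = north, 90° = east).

The pressure-gradient force points toward the southeast (bearing 135°).
Geostrophic balance: in the Northern Hemisphere the Coriolis force deflects motion to the right, so the geostrophic wind blows 90° to the right of the pressure-gradient force (low pressure on the left).
Rotating 135° by 90° clockwise gives 225° — the wind blows toward the southwest.

225°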